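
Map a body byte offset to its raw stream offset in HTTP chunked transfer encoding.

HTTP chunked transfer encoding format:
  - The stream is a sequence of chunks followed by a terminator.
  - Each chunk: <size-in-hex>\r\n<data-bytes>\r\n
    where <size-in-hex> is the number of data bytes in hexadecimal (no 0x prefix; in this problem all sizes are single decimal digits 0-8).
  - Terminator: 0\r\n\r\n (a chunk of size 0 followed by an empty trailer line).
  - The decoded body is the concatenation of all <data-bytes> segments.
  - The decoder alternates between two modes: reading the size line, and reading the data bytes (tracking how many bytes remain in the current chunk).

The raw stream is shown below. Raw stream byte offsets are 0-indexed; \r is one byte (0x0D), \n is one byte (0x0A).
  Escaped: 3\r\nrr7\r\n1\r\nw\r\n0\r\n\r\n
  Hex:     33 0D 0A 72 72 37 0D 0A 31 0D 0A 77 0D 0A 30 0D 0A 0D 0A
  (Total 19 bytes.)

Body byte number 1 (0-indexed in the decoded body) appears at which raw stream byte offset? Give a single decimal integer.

Answer: 4

Derivation:
Chunk 1: stream[0..1]='3' size=0x3=3, data at stream[3..6]='rr7' -> body[0..3], body so far='rr7'
Chunk 2: stream[8..9]='1' size=0x1=1, data at stream[11..12]='w' -> body[3..4], body so far='rr7w'
Chunk 3: stream[14..15]='0' size=0 (terminator). Final body='rr7w' (4 bytes)
Body byte 1 at stream offset 4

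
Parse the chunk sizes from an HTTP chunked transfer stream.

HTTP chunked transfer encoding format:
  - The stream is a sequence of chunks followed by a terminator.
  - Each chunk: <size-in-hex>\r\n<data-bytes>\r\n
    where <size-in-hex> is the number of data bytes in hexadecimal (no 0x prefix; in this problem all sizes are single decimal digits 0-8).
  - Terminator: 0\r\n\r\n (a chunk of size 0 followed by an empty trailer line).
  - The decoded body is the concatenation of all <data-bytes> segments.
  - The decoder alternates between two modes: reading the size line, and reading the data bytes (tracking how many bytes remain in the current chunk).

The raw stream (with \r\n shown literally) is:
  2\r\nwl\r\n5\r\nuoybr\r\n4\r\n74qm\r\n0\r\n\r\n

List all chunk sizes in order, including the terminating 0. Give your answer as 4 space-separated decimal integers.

Chunk 1: stream[0..1]='2' size=0x2=2, data at stream[3..5]='wl' -> body[0..2], body so far='wl'
Chunk 2: stream[7..8]='5' size=0x5=5, data at stream[10..15]='uoybr' -> body[2..7], body so far='wluoybr'
Chunk 3: stream[17..18]='4' size=0x4=4, data at stream[20..24]='74qm' -> body[7..11], body so far='wluoybr74qm'
Chunk 4: stream[26..27]='0' size=0 (terminator). Final body='wluoybr74qm' (11 bytes)

Answer: 2 5 4 0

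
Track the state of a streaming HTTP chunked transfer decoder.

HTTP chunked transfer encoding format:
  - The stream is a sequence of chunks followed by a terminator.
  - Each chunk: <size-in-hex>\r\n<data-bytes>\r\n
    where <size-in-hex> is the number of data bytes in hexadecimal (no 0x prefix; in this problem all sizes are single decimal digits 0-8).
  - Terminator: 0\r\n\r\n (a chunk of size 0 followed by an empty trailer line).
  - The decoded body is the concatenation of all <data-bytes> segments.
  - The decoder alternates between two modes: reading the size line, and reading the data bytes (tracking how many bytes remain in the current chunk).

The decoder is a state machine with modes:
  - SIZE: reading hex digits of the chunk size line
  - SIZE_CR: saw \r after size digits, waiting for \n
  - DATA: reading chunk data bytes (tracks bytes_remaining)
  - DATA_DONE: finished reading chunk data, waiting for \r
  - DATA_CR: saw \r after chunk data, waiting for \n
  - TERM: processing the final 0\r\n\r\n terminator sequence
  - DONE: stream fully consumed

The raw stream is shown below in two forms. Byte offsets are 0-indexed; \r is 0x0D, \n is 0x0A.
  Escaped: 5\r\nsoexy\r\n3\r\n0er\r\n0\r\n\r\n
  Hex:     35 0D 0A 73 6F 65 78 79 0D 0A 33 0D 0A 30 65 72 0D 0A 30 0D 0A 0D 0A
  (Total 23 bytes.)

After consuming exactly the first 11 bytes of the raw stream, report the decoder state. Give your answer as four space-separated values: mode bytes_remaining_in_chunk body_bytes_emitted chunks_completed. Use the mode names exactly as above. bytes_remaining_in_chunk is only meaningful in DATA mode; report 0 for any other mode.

Byte 0 = '5': mode=SIZE remaining=0 emitted=0 chunks_done=0
Byte 1 = 0x0D: mode=SIZE_CR remaining=0 emitted=0 chunks_done=0
Byte 2 = 0x0A: mode=DATA remaining=5 emitted=0 chunks_done=0
Byte 3 = 's': mode=DATA remaining=4 emitted=1 chunks_done=0
Byte 4 = 'o': mode=DATA remaining=3 emitted=2 chunks_done=0
Byte 5 = 'e': mode=DATA remaining=2 emitted=3 chunks_done=0
Byte 6 = 'x': mode=DATA remaining=1 emitted=4 chunks_done=0
Byte 7 = 'y': mode=DATA_DONE remaining=0 emitted=5 chunks_done=0
Byte 8 = 0x0D: mode=DATA_CR remaining=0 emitted=5 chunks_done=0
Byte 9 = 0x0A: mode=SIZE remaining=0 emitted=5 chunks_done=1
Byte 10 = '3': mode=SIZE remaining=0 emitted=5 chunks_done=1

Answer: SIZE 0 5 1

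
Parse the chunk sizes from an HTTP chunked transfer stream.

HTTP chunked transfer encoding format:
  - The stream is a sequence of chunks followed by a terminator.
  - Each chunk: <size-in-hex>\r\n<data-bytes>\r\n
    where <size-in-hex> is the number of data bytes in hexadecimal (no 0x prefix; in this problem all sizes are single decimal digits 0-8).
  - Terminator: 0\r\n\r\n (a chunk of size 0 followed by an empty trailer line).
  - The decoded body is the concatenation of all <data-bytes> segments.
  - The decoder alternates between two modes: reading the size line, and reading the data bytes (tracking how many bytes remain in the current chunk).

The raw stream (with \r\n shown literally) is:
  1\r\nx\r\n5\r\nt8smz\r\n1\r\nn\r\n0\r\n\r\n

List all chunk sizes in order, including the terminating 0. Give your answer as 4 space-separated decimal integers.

Answer: 1 5 1 0

Derivation:
Chunk 1: stream[0..1]='1' size=0x1=1, data at stream[3..4]='x' -> body[0..1], body so far='x'
Chunk 2: stream[6..7]='5' size=0x5=5, data at stream[9..14]='t8smz' -> body[1..6], body so far='xt8smz'
Chunk 3: stream[16..17]='1' size=0x1=1, data at stream[19..20]='n' -> body[6..7], body so far='xt8smzn'
Chunk 4: stream[22..23]='0' size=0 (terminator). Final body='xt8smzn' (7 bytes)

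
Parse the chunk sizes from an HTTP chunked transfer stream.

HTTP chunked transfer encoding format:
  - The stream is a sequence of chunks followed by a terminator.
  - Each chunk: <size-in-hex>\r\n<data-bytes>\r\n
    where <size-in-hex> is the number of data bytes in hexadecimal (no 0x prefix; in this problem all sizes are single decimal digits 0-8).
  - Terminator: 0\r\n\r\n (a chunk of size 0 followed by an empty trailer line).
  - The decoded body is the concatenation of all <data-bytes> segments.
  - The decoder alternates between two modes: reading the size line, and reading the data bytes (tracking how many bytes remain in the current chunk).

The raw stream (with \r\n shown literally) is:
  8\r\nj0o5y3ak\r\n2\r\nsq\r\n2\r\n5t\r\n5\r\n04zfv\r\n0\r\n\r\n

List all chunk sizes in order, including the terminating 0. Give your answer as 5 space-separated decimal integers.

Chunk 1: stream[0..1]='8' size=0x8=8, data at stream[3..11]='j0o5y3ak' -> body[0..8], body so far='j0o5y3ak'
Chunk 2: stream[13..14]='2' size=0x2=2, data at stream[16..18]='sq' -> body[8..10], body so far='j0o5y3aksq'
Chunk 3: stream[20..21]='2' size=0x2=2, data at stream[23..25]='5t' -> body[10..12], body so far='j0o5y3aksq5t'
Chunk 4: stream[27..28]='5' size=0x5=5, data at stream[30..35]='04zfv' -> body[12..17], body so far='j0o5y3aksq5t04zfv'
Chunk 5: stream[37..38]='0' size=0 (terminator). Final body='j0o5y3aksq5t04zfv' (17 bytes)

Answer: 8 2 2 5 0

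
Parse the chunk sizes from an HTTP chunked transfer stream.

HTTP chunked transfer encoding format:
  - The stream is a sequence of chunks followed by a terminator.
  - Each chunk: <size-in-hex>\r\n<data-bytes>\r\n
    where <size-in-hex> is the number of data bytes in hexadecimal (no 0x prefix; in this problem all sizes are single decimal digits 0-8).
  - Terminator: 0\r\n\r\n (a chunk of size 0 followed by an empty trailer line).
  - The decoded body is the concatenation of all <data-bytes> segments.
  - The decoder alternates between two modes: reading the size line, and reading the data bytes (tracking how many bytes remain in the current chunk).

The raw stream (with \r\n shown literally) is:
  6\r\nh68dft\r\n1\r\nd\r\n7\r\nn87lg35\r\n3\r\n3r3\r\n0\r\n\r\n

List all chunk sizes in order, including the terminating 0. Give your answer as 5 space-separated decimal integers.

Chunk 1: stream[0..1]='6' size=0x6=6, data at stream[3..9]='h68dft' -> body[0..6], body so far='h68dft'
Chunk 2: stream[11..12]='1' size=0x1=1, data at stream[14..15]='d' -> body[6..7], body so far='h68dftd'
Chunk 3: stream[17..18]='7' size=0x7=7, data at stream[20..27]='n87lg35' -> body[7..14], body so far='h68dftdn87lg35'
Chunk 4: stream[29..30]='3' size=0x3=3, data at stream[32..35]='3r3' -> body[14..17], body so far='h68dftdn87lg353r3'
Chunk 5: stream[37..38]='0' size=0 (terminator). Final body='h68dftdn87lg353r3' (17 bytes)

Answer: 6 1 7 3 0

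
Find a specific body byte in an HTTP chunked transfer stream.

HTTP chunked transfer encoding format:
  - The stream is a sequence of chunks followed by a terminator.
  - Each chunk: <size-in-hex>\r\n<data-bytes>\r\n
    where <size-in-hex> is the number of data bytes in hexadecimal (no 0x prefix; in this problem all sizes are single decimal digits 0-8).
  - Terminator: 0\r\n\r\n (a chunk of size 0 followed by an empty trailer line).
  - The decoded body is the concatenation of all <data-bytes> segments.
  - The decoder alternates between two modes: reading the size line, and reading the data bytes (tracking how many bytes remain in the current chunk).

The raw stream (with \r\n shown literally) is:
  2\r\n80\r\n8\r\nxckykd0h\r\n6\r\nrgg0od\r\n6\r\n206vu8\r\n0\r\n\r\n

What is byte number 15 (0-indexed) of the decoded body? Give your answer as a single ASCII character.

Answer: d

Derivation:
Chunk 1: stream[0..1]='2' size=0x2=2, data at stream[3..5]='80' -> body[0..2], body so far='80'
Chunk 2: stream[7..8]='8' size=0x8=8, data at stream[10..18]='xckykd0h' -> body[2..10], body so far='80xckykd0h'
Chunk 3: stream[20..21]='6' size=0x6=6, data at stream[23..29]='rgg0od' -> body[10..16], body so far='80xckykd0hrgg0od'
Chunk 4: stream[31..32]='6' size=0x6=6, data at stream[34..40]='206vu8' -> body[16..22], body so far='80xckykd0hrgg0od206vu8'
Chunk 5: stream[42..43]='0' size=0 (terminator). Final body='80xckykd0hrgg0od206vu8' (22 bytes)
Body byte 15 = 'd'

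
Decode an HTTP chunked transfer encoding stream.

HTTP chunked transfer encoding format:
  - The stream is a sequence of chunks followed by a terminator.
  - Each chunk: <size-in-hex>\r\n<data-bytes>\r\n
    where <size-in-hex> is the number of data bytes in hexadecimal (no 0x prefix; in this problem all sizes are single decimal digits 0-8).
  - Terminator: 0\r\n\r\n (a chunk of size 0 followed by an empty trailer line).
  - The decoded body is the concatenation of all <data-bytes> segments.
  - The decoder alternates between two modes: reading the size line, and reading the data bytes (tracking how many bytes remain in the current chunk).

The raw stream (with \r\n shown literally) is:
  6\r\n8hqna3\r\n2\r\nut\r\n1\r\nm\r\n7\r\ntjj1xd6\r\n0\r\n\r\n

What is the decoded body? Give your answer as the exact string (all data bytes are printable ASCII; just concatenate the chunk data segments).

Chunk 1: stream[0..1]='6' size=0x6=6, data at stream[3..9]='8hqna3' -> body[0..6], body so far='8hqna3'
Chunk 2: stream[11..12]='2' size=0x2=2, data at stream[14..16]='ut' -> body[6..8], body so far='8hqna3ut'
Chunk 3: stream[18..19]='1' size=0x1=1, data at stream[21..22]='m' -> body[8..9], body so far='8hqna3utm'
Chunk 4: stream[24..25]='7' size=0x7=7, data at stream[27..34]='tjj1xd6' -> body[9..16], body so far='8hqna3utmtjj1xd6'
Chunk 5: stream[36..37]='0' size=0 (terminator). Final body='8hqna3utmtjj1xd6' (16 bytes)

Answer: 8hqna3utmtjj1xd6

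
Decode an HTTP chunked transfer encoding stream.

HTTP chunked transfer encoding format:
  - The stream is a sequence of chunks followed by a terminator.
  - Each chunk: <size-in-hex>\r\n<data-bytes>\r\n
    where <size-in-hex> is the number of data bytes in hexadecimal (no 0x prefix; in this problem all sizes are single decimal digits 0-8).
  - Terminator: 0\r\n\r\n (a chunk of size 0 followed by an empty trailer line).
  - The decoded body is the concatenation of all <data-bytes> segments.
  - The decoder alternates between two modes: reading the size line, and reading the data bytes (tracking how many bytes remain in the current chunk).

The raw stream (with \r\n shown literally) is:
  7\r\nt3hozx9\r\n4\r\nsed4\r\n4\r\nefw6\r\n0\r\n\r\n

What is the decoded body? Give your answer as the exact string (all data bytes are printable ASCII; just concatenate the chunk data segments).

Answer: t3hozx9sed4efw6

Derivation:
Chunk 1: stream[0..1]='7' size=0x7=7, data at stream[3..10]='t3hozx9' -> body[0..7], body so far='t3hozx9'
Chunk 2: stream[12..13]='4' size=0x4=4, data at stream[15..19]='sed4' -> body[7..11], body so far='t3hozx9sed4'
Chunk 3: stream[21..22]='4' size=0x4=4, data at stream[24..28]='efw6' -> body[11..15], body so far='t3hozx9sed4efw6'
Chunk 4: stream[30..31]='0' size=0 (terminator). Final body='t3hozx9sed4efw6' (15 bytes)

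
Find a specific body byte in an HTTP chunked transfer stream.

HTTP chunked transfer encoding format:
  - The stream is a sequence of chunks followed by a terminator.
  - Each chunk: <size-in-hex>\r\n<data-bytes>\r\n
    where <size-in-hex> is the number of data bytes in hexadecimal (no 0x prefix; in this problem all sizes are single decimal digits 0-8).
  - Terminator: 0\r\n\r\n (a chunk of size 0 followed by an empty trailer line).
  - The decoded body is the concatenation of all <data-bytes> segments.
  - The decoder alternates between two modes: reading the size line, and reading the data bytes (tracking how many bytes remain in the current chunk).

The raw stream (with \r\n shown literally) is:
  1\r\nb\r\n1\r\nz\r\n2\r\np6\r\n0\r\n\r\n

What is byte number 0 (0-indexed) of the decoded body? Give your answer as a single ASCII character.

Chunk 1: stream[0..1]='1' size=0x1=1, data at stream[3..4]='b' -> body[0..1], body so far='b'
Chunk 2: stream[6..7]='1' size=0x1=1, data at stream[9..10]='z' -> body[1..2], body so far='bz'
Chunk 3: stream[12..13]='2' size=0x2=2, data at stream[15..17]='p6' -> body[2..4], body so far='bzp6'
Chunk 4: stream[19..20]='0' size=0 (terminator). Final body='bzp6' (4 bytes)
Body byte 0 = 'b'

Answer: b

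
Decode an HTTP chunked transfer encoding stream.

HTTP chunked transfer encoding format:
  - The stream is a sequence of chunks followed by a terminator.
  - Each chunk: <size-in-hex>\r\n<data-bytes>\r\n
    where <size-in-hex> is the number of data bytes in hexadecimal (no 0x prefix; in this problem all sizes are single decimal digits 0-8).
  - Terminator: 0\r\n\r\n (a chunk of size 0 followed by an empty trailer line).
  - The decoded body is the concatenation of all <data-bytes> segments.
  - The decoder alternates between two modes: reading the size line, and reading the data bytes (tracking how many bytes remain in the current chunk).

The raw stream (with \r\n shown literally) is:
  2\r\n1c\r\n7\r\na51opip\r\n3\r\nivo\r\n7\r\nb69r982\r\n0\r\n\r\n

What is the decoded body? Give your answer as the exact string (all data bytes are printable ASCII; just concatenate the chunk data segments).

Answer: 1ca51opipivob69r982

Derivation:
Chunk 1: stream[0..1]='2' size=0x2=2, data at stream[3..5]='1c' -> body[0..2], body so far='1c'
Chunk 2: stream[7..8]='7' size=0x7=7, data at stream[10..17]='a51opip' -> body[2..9], body so far='1ca51opip'
Chunk 3: stream[19..20]='3' size=0x3=3, data at stream[22..25]='ivo' -> body[9..12], body so far='1ca51opipivo'
Chunk 4: stream[27..28]='7' size=0x7=7, data at stream[30..37]='b69r982' -> body[12..19], body so far='1ca51opipivob69r982'
Chunk 5: stream[39..40]='0' size=0 (terminator). Final body='1ca51opipivob69r982' (19 bytes)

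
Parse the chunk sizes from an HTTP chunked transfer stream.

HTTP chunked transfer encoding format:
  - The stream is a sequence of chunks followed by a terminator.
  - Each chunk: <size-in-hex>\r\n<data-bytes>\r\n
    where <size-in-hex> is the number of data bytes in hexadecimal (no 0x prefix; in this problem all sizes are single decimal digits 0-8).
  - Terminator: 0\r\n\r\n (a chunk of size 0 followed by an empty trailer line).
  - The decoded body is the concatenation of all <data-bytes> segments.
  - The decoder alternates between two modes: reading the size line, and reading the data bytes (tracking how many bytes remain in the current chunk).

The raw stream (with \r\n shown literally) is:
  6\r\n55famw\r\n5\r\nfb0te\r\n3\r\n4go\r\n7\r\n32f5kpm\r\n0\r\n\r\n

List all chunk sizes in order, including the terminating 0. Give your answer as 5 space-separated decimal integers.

Chunk 1: stream[0..1]='6' size=0x6=6, data at stream[3..9]='55famw' -> body[0..6], body so far='55famw'
Chunk 2: stream[11..12]='5' size=0x5=5, data at stream[14..19]='fb0te' -> body[6..11], body so far='55famwfb0te'
Chunk 3: stream[21..22]='3' size=0x3=3, data at stream[24..27]='4go' -> body[11..14], body so far='55famwfb0te4go'
Chunk 4: stream[29..30]='7' size=0x7=7, data at stream[32..39]='32f5kpm' -> body[14..21], body so far='55famwfb0te4go32f5kpm'
Chunk 5: stream[41..42]='0' size=0 (terminator). Final body='55famwfb0te4go32f5kpm' (21 bytes)

Answer: 6 5 3 7 0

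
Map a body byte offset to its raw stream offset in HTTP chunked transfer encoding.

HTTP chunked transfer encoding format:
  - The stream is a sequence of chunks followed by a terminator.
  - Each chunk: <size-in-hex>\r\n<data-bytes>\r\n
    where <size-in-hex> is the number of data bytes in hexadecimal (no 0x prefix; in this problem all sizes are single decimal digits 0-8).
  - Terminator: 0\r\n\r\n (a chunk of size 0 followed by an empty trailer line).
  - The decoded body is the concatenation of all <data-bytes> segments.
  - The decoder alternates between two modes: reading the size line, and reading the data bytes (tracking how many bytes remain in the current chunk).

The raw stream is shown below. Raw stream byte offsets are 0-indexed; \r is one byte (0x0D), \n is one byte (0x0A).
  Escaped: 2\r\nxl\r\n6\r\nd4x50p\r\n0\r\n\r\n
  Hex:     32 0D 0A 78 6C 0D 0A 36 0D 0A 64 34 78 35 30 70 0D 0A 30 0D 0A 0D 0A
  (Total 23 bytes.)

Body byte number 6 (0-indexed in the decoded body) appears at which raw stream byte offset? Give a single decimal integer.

Answer: 14

Derivation:
Chunk 1: stream[0..1]='2' size=0x2=2, data at stream[3..5]='xl' -> body[0..2], body so far='xl'
Chunk 2: stream[7..8]='6' size=0x6=6, data at stream[10..16]='d4x50p' -> body[2..8], body so far='xld4x50p'
Chunk 3: stream[18..19]='0' size=0 (terminator). Final body='xld4x50p' (8 bytes)
Body byte 6 at stream offset 14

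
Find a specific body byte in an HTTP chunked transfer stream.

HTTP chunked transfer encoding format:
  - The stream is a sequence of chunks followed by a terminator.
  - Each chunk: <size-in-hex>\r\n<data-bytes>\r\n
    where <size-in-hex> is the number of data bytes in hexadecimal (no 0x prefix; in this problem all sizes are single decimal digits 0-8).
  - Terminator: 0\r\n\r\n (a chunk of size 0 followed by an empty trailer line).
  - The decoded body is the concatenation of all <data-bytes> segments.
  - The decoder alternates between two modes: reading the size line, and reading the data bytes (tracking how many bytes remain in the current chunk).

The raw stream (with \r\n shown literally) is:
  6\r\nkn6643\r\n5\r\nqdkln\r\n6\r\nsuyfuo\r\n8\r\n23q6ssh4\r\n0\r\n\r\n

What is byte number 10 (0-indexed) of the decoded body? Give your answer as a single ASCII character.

Answer: n

Derivation:
Chunk 1: stream[0..1]='6' size=0x6=6, data at stream[3..9]='kn6643' -> body[0..6], body so far='kn6643'
Chunk 2: stream[11..12]='5' size=0x5=5, data at stream[14..19]='qdkln' -> body[6..11], body so far='kn6643qdkln'
Chunk 3: stream[21..22]='6' size=0x6=6, data at stream[24..30]='suyfuo' -> body[11..17], body so far='kn6643qdklnsuyfuo'
Chunk 4: stream[32..33]='8' size=0x8=8, data at stream[35..43]='23q6ssh4' -> body[17..25], body so far='kn6643qdklnsuyfuo23q6ssh4'
Chunk 5: stream[45..46]='0' size=0 (terminator). Final body='kn6643qdklnsuyfuo23q6ssh4' (25 bytes)
Body byte 10 = 'n'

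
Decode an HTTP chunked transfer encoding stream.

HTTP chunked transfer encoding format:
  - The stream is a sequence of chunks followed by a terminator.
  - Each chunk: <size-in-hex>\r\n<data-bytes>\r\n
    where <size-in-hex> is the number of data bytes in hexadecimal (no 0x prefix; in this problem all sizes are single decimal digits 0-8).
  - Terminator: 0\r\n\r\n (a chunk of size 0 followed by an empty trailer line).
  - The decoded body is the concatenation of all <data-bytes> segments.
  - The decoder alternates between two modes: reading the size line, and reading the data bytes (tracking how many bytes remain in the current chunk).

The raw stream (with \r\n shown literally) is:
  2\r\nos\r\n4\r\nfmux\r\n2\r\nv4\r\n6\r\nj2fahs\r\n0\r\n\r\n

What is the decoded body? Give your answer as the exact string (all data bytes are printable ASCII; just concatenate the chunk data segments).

Chunk 1: stream[0..1]='2' size=0x2=2, data at stream[3..5]='os' -> body[0..2], body so far='os'
Chunk 2: stream[7..8]='4' size=0x4=4, data at stream[10..14]='fmux' -> body[2..6], body so far='osfmux'
Chunk 3: stream[16..17]='2' size=0x2=2, data at stream[19..21]='v4' -> body[6..8], body so far='osfmuxv4'
Chunk 4: stream[23..24]='6' size=0x6=6, data at stream[26..32]='j2fahs' -> body[8..14], body so far='osfmuxv4j2fahs'
Chunk 5: stream[34..35]='0' size=0 (terminator). Final body='osfmuxv4j2fahs' (14 bytes)

Answer: osfmuxv4j2fahs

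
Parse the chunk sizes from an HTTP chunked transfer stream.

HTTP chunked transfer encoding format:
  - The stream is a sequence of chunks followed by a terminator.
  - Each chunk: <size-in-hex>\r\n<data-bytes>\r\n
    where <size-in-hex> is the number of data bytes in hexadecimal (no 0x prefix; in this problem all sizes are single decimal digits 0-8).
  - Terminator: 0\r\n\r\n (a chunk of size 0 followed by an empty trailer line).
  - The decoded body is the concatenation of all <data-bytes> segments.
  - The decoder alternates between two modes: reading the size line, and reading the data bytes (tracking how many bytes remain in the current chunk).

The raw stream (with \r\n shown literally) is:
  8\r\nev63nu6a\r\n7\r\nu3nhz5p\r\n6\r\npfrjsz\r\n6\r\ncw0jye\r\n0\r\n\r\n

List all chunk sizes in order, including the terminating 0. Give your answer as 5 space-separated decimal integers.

Answer: 8 7 6 6 0

Derivation:
Chunk 1: stream[0..1]='8' size=0x8=8, data at stream[3..11]='ev63nu6a' -> body[0..8], body so far='ev63nu6a'
Chunk 2: stream[13..14]='7' size=0x7=7, data at stream[16..23]='u3nhz5p' -> body[8..15], body so far='ev63nu6au3nhz5p'
Chunk 3: stream[25..26]='6' size=0x6=6, data at stream[28..34]='pfrjsz' -> body[15..21], body so far='ev63nu6au3nhz5ppfrjsz'
Chunk 4: stream[36..37]='6' size=0x6=6, data at stream[39..45]='cw0jye' -> body[21..27], body so far='ev63nu6au3nhz5ppfrjszcw0jye'
Chunk 5: stream[47..48]='0' size=0 (terminator). Final body='ev63nu6au3nhz5ppfrjszcw0jye' (27 bytes)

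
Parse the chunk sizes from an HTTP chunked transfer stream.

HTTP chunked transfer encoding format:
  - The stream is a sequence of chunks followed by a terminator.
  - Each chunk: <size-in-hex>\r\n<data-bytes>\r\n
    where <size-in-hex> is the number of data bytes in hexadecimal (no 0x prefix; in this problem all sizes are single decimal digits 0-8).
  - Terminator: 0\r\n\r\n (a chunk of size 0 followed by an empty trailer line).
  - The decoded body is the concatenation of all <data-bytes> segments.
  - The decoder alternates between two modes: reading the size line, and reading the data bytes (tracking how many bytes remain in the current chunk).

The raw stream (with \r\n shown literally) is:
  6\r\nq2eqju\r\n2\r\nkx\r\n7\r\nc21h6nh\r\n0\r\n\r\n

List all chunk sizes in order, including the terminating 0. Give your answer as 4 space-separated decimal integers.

Answer: 6 2 7 0

Derivation:
Chunk 1: stream[0..1]='6' size=0x6=6, data at stream[3..9]='q2eqju' -> body[0..6], body so far='q2eqju'
Chunk 2: stream[11..12]='2' size=0x2=2, data at stream[14..16]='kx' -> body[6..8], body so far='q2eqjukx'
Chunk 3: stream[18..19]='7' size=0x7=7, data at stream[21..28]='c21h6nh' -> body[8..15], body so far='q2eqjukxc21h6nh'
Chunk 4: stream[30..31]='0' size=0 (terminator). Final body='q2eqjukxc21h6nh' (15 bytes)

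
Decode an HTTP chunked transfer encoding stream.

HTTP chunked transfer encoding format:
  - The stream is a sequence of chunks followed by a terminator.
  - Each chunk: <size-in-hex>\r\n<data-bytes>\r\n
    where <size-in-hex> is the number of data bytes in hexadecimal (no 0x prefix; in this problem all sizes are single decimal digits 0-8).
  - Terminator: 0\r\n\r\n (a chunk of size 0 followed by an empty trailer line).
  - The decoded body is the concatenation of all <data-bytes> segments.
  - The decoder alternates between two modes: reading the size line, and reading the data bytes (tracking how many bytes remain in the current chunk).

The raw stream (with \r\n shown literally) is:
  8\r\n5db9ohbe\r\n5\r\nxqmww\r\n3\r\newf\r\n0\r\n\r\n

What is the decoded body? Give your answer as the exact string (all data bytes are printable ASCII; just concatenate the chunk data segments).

Answer: 5db9ohbexqmwwewf

Derivation:
Chunk 1: stream[0..1]='8' size=0x8=8, data at stream[3..11]='5db9ohbe' -> body[0..8], body so far='5db9ohbe'
Chunk 2: stream[13..14]='5' size=0x5=5, data at stream[16..21]='xqmww' -> body[8..13], body so far='5db9ohbexqmww'
Chunk 3: stream[23..24]='3' size=0x3=3, data at stream[26..29]='ewf' -> body[13..16], body so far='5db9ohbexqmwwewf'
Chunk 4: stream[31..32]='0' size=0 (terminator). Final body='5db9ohbexqmwwewf' (16 bytes)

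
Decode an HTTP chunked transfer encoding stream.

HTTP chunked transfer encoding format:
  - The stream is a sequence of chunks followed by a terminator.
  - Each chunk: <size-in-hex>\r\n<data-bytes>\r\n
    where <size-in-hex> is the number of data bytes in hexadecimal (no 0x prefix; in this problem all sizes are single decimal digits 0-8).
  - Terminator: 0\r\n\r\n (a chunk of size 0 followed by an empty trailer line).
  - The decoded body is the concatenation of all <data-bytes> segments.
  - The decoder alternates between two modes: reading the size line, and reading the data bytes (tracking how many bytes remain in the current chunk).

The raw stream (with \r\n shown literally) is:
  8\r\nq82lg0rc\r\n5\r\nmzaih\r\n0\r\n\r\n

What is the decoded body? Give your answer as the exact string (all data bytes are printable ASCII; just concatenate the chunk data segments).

Chunk 1: stream[0..1]='8' size=0x8=8, data at stream[3..11]='q82lg0rc' -> body[0..8], body so far='q82lg0rc'
Chunk 2: stream[13..14]='5' size=0x5=5, data at stream[16..21]='mzaih' -> body[8..13], body so far='q82lg0rcmzaih'
Chunk 3: stream[23..24]='0' size=0 (terminator). Final body='q82lg0rcmzaih' (13 bytes)

Answer: q82lg0rcmzaih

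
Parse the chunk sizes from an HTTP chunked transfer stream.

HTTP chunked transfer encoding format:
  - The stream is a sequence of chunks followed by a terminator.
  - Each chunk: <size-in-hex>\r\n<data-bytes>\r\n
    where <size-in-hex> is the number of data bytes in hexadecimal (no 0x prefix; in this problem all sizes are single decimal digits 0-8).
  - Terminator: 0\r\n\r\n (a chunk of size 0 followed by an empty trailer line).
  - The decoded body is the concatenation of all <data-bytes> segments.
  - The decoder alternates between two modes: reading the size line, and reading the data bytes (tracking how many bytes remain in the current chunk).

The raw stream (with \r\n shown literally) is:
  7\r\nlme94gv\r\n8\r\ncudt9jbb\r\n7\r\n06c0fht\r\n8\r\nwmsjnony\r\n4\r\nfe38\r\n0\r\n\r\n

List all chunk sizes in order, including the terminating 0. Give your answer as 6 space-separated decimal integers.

Answer: 7 8 7 8 4 0

Derivation:
Chunk 1: stream[0..1]='7' size=0x7=7, data at stream[3..10]='lme94gv' -> body[0..7], body so far='lme94gv'
Chunk 2: stream[12..13]='8' size=0x8=8, data at stream[15..23]='cudt9jbb' -> body[7..15], body so far='lme94gvcudt9jbb'
Chunk 3: stream[25..26]='7' size=0x7=7, data at stream[28..35]='06c0fht' -> body[15..22], body so far='lme94gvcudt9jbb06c0fht'
Chunk 4: stream[37..38]='8' size=0x8=8, data at stream[40..48]='wmsjnony' -> body[22..30], body so far='lme94gvcudt9jbb06c0fhtwmsjnony'
Chunk 5: stream[50..51]='4' size=0x4=4, data at stream[53..57]='fe38' -> body[30..34], body so far='lme94gvcudt9jbb06c0fhtwmsjnonyfe38'
Chunk 6: stream[59..60]='0' size=0 (terminator). Final body='lme94gvcudt9jbb06c0fhtwmsjnonyfe38' (34 bytes)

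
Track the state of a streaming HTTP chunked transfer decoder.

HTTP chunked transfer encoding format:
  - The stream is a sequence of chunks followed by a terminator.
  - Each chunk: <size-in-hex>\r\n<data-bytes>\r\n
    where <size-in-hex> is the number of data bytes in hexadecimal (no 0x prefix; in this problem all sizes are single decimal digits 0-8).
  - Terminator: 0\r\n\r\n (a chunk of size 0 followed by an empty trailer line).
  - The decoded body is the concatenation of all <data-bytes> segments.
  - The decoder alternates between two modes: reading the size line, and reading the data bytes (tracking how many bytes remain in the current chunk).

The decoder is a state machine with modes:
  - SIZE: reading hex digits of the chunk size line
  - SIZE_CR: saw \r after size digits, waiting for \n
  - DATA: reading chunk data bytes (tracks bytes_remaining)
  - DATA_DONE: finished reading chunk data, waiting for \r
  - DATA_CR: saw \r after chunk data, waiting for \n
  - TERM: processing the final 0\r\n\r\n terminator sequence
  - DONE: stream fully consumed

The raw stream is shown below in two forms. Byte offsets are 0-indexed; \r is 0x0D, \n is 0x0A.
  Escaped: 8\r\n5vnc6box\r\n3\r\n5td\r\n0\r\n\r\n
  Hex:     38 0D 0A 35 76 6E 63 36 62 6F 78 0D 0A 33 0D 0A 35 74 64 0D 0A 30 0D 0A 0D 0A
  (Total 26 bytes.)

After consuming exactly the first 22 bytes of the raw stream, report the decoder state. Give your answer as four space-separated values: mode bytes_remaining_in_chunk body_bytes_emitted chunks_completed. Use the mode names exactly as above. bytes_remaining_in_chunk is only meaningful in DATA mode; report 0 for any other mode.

Answer: SIZE 0 11 2

Derivation:
Byte 0 = '8': mode=SIZE remaining=0 emitted=0 chunks_done=0
Byte 1 = 0x0D: mode=SIZE_CR remaining=0 emitted=0 chunks_done=0
Byte 2 = 0x0A: mode=DATA remaining=8 emitted=0 chunks_done=0
Byte 3 = '5': mode=DATA remaining=7 emitted=1 chunks_done=0
Byte 4 = 'v': mode=DATA remaining=6 emitted=2 chunks_done=0
Byte 5 = 'n': mode=DATA remaining=5 emitted=3 chunks_done=0
Byte 6 = 'c': mode=DATA remaining=4 emitted=4 chunks_done=0
Byte 7 = '6': mode=DATA remaining=3 emitted=5 chunks_done=0
Byte 8 = 'b': mode=DATA remaining=2 emitted=6 chunks_done=0
Byte 9 = 'o': mode=DATA remaining=1 emitted=7 chunks_done=0
Byte 10 = 'x': mode=DATA_DONE remaining=0 emitted=8 chunks_done=0
Byte 11 = 0x0D: mode=DATA_CR remaining=0 emitted=8 chunks_done=0
Byte 12 = 0x0A: mode=SIZE remaining=0 emitted=8 chunks_done=1
Byte 13 = '3': mode=SIZE remaining=0 emitted=8 chunks_done=1
Byte 14 = 0x0D: mode=SIZE_CR remaining=0 emitted=8 chunks_done=1
Byte 15 = 0x0A: mode=DATA remaining=3 emitted=8 chunks_done=1
Byte 16 = '5': mode=DATA remaining=2 emitted=9 chunks_done=1
Byte 17 = 't': mode=DATA remaining=1 emitted=10 chunks_done=1
Byte 18 = 'd': mode=DATA_DONE remaining=0 emitted=11 chunks_done=1
Byte 19 = 0x0D: mode=DATA_CR remaining=0 emitted=11 chunks_done=1
Byte 20 = 0x0A: mode=SIZE remaining=0 emitted=11 chunks_done=2
Byte 21 = '0': mode=SIZE remaining=0 emitted=11 chunks_done=2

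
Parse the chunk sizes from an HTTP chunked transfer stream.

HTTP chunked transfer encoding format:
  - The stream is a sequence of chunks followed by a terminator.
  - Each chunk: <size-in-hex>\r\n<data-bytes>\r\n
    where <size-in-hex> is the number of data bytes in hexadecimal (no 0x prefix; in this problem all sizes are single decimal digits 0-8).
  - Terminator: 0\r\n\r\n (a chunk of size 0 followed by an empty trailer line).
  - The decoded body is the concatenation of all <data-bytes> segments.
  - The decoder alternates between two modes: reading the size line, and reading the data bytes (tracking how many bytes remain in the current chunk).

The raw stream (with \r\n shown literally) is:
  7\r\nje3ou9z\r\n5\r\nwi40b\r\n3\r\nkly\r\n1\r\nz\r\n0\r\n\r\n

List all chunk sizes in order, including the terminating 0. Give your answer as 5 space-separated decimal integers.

Chunk 1: stream[0..1]='7' size=0x7=7, data at stream[3..10]='je3ou9z' -> body[0..7], body so far='je3ou9z'
Chunk 2: stream[12..13]='5' size=0x5=5, data at stream[15..20]='wi40b' -> body[7..12], body so far='je3ou9zwi40b'
Chunk 3: stream[22..23]='3' size=0x3=3, data at stream[25..28]='kly' -> body[12..15], body so far='je3ou9zwi40bkly'
Chunk 4: stream[30..31]='1' size=0x1=1, data at stream[33..34]='z' -> body[15..16], body so far='je3ou9zwi40bklyz'
Chunk 5: stream[36..37]='0' size=0 (terminator). Final body='je3ou9zwi40bklyz' (16 bytes)

Answer: 7 5 3 1 0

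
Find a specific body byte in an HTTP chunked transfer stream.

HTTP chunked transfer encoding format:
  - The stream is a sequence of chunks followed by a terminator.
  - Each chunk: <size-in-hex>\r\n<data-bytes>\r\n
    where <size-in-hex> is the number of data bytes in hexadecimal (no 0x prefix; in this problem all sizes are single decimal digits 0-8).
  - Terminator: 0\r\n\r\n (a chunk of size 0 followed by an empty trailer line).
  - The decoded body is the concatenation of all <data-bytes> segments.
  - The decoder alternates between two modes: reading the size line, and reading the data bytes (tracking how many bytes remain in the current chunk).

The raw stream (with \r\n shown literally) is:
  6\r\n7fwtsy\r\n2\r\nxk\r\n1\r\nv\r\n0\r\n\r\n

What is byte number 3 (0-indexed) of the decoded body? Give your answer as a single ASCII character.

Answer: t

Derivation:
Chunk 1: stream[0..1]='6' size=0x6=6, data at stream[3..9]='7fwtsy' -> body[0..6], body so far='7fwtsy'
Chunk 2: stream[11..12]='2' size=0x2=2, data at stream[14..16]='xk' -> body[6..8], body so far='7fwtsyxk'
Chunk 3: stream[18..19]='1' size=0x1=1, data at stream[21..22]='v' -> body[8..9], body so far='7fwtsyxkv'
Chunk 4: stream[24..25]='0' size=0 (terminator). Final body='7fwtsyxkv' (9 bytes)
Body byte 3 = 't'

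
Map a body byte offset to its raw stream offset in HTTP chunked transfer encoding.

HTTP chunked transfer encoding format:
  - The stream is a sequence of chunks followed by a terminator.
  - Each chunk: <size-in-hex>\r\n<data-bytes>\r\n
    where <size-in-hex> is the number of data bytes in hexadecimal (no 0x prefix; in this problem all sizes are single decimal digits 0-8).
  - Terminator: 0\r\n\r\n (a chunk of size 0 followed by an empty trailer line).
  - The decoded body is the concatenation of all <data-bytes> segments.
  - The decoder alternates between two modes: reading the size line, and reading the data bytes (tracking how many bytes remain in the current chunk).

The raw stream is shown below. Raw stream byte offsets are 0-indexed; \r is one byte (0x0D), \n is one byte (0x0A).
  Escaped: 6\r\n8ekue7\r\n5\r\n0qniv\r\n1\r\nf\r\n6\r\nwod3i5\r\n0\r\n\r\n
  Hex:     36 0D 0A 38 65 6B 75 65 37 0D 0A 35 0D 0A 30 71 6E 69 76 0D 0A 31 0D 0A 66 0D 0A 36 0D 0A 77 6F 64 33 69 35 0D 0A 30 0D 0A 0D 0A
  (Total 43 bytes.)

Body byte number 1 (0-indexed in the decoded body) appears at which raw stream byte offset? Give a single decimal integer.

Chunk 1: stream[0..1]='6' size=0x6=6, data at stream[3..9]='8ekue7' -> body[0..6], body so far='8ekue7'
Chunk 2: stream[11..12]='5' size=0x5=5, data at stream[14..19]='0qniv' -> body[6..11], body so far='8ekue70qniv'
Chunk 3: stream[21..22]='1' size=0x1=1, data at stream[24..25]='f' -> body[11..12], body so far='8ekue70qnivf'
Chunk 4: stream[27..28]='6' size=0x6=6, data at stream[30..36]='wod3i5' -> body[12..18], body so far='8ekue70qnivfwod3i5'
Chunk 5: stream[38..39]='0' size=0 (terminator). Final body='8ekue70qnivfwod3i5' (18 bytes)
Body byte 1 at stream offset 4

Answer: 4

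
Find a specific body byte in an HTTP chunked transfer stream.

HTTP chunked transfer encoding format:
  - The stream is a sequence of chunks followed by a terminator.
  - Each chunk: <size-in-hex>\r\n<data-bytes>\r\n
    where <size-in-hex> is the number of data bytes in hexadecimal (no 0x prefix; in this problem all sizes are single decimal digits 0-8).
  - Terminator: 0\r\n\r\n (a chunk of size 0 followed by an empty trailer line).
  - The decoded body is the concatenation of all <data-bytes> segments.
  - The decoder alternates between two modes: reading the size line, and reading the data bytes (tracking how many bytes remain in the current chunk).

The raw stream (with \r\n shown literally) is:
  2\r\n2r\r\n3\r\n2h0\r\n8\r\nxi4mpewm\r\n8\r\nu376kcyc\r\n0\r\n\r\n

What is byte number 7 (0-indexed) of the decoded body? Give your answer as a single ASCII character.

Answer: 4

Derivation:
Chunk 1: stream[0..1]='2' size=0x2=2, data at stream[3..5]='2r' -> body[0..2], body so far='2r'
Chunk 2: stream[7..8]='3' size=0x3=3, data at stream[10..13]='2h0' -> body[2..5], body so far='2r2h0'
Chunk 3: stream[15..16]='8' size=0x8=8, data at stream[18..26]='xi4mpewm' -> body[5..13], body so far='2r2h0xi4mpewm'
Chunk 4: stream[28..29]='8' size=0x8=8, data at stream[31..39]='u376kcyc' -> body[13..21], body so far='2r2h0xi4mpewmu376kcyc'
Chunk 5: stream[41..42]='0' size=0 (terminator). Final body='2r2h0xi4mpewmu376kcyc' (21 bytes)
Body byte 7 = '4'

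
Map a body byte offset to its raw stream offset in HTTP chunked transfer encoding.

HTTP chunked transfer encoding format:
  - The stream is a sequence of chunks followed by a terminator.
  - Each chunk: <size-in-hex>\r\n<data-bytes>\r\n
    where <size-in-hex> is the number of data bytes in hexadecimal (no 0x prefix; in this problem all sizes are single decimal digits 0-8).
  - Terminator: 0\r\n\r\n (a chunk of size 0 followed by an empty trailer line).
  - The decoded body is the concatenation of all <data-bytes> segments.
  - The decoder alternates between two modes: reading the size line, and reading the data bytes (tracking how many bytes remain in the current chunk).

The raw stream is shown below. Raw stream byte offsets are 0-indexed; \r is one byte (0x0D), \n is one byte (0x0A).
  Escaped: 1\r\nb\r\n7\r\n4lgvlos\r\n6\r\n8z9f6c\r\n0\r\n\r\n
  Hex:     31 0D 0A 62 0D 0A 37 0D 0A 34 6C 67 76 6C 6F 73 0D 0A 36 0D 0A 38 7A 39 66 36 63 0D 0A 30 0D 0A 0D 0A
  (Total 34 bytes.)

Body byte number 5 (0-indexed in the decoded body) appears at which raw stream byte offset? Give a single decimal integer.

Chunk 1: stream[0..1]='1' size=0x1=1, data at stream[3..4]='b' -> body[0..1], body so far='b'
Chunk 2: stream[6..7]='7' size=0x7=7, data at stream[9..16]='4lgvlos' -> body[1..8], body so far='b4lgvlos'
Chunk 3: stream[18..19]='6' size=0x6=6, data at stream[21..27]='8z9f6c' -> body[8..14], body so far='b4lgvlos8z9f6c'
Chunk 4: stream[29..30]='0' size=0 (terminator). Final body='b4lgvlos8z9f6c' (14 bytes)
Body byte 5 at stream offset 13

Answer: 13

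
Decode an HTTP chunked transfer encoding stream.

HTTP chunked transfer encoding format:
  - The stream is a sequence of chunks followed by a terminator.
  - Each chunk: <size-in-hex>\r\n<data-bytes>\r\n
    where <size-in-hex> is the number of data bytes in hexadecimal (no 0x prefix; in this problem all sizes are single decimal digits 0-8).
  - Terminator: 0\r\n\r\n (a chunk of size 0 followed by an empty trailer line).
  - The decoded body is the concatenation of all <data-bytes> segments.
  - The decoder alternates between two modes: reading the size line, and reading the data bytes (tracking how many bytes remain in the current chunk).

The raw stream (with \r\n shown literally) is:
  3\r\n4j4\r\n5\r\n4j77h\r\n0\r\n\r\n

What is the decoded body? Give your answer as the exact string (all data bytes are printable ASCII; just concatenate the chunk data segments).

Chunk 1: stream[0..1]='3' size=0x3=3, data at stream[3..6]='4j4' -> body[0..3], body so far='4j4'
Chunk 2: stream[8..9]='5' size=0x5=5, data at stream[11..16]='4j77h' -> body[3..8], body so far='4j44j77h'
Chunk 3: stream[18..19]='0' size=0 (terminator). Final body='4j44j77h' (8 bytes)

Answer: 4j44j77h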